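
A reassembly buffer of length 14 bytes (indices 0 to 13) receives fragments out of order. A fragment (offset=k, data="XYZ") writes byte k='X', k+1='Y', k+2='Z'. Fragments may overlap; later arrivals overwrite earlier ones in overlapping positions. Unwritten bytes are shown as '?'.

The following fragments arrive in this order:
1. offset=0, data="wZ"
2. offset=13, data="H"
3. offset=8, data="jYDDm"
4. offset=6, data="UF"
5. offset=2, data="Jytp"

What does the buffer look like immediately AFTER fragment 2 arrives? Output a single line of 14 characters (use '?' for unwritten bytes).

Fragment 1: offset=0 data="wZ" -> buffer=wZ????????????
Fragment 2: offset=13 data="H" -> buffer=wZ???????????H

Answer: wZ???????????H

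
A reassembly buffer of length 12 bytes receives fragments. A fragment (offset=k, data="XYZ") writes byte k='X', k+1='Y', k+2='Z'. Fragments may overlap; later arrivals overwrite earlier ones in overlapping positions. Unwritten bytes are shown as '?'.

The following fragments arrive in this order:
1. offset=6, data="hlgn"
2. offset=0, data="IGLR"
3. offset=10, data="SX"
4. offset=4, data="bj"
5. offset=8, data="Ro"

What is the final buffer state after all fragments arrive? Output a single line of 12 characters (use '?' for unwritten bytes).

Answer: IGLRbjhlRoSX

Derivation:
Fragment 1: offset=6 data="hlgn" -> buffer=??????hlgn??
Fragment 2: offset=0 data="IGLR" -> buffer=IGLR??hlgn??
Fragment 3: offset=10 data="SX" -> buffer=IGLR??hlgnSX
Fragment 4: offset=4 data="bj" -> buffer=IGLRbjhlgnSX
Fragment 5: offset=8 data="Ro" -> buffer=IGLRbjhlRoSX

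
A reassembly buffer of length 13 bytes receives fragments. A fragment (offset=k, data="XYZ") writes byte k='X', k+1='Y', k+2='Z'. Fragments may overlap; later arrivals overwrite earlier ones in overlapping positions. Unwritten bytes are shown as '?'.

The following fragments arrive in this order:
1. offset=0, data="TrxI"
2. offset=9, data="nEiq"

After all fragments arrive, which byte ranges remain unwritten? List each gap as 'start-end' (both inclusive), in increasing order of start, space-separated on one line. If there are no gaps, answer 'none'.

Answer: 4-8

Derivation:
Fragment 1: offset=0 len=4
Fragment 2: offset=9 len=4
Gaps: 4-8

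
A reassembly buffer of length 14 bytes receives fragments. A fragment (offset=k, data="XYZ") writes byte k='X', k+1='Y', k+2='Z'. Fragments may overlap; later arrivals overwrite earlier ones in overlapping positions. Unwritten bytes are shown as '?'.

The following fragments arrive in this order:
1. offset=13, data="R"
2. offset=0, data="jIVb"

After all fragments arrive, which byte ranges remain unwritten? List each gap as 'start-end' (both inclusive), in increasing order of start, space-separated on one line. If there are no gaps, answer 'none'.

Answer: 4-12

Derivation:
Fragment 1: offset=13 len=1
Fragment 2: offset=0 len=4
Gaps: 4-12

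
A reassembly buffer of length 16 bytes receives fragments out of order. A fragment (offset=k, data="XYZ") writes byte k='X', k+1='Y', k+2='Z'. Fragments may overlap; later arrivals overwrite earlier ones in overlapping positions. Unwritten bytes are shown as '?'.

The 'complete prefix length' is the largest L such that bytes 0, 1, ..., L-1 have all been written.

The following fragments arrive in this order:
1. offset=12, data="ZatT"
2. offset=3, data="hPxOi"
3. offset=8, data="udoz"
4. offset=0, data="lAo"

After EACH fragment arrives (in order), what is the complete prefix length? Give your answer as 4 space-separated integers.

Fragment 1: offset=12 data="ZatT" -> buffer=????????????ZatT -> prefix_len=0
Fragment 2: offset=3 data="hPxOi" -> buffer=???hPxOi????ZatT -> prefix_len=0
Fragment 3: offset=8 data="udoz" -> buffer=???hPxOiudozZatT -> prefix_len=0
Fragment 4: offset=0 data="lAo" -> buffer=lAohPxOiudozZatT -> prefix_len=16

Answer: 0 0 0 16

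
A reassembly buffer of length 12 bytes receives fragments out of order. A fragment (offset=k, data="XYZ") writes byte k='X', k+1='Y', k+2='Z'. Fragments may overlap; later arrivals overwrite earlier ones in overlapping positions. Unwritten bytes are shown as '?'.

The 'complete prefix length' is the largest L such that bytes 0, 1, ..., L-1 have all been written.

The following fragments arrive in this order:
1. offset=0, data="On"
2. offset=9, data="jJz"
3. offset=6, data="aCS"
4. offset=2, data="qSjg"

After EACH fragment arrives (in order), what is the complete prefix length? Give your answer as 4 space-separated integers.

Answer: 2 2 2 12

Derivation:
Fragment 1: offset=0 data="On" -> buffer=On?????????? -> prefix_len=2
Fragment 2: offset=9 data="jJz" -> buffer=On???????jJz -> prefix_len=2
Fragment 3: offset=6 data="aCS" -> buffer=On????aCSjJz -> prefix_len=2
Fragment 4: offset=2 data="qSjg" -> buffer=OnqSjgaCSjJz -> prefix_len=12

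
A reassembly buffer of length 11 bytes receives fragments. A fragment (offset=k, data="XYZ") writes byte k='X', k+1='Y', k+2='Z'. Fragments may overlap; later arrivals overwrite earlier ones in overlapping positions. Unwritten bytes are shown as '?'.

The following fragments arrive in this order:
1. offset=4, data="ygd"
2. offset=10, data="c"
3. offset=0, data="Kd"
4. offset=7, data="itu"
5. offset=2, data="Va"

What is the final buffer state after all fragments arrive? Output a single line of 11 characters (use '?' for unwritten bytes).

Fragment 1: offset=4 data="ygd" -> buffer=????ygd????
Fragment 2: offset=10 data="c" -> buffer=????ygd???c
Fragment 3: offset=0 data="Kd" -> buffer=Kd??ygd???c
Fragment 4: offset=7 data="itu" -> buffer=Kd??ygdituc
Fragment 5: offset=2 data="Va" -> buffer=KdVaygdituc

Answer: KdVaygdituc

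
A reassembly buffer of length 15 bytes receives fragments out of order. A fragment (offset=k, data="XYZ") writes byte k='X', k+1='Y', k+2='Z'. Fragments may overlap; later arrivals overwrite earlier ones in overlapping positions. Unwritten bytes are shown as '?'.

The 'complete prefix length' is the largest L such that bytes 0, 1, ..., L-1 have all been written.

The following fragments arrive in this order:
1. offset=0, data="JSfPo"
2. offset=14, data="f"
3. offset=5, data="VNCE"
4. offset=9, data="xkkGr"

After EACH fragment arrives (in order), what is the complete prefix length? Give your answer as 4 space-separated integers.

Fragment 1: offset=0 data="JSfPo" -> buffer=JSfPo?????????? -> prefix_len=5
Fragment 2: offset=14 data="f" -> buffer=JSfPo?????????f -> prefix_len=5
Fragment 3: offset=5 data="VNCE" -> buffer=JSfPoVNCE?????f -> prefix_len=9
Fragment 4: offset=9 data="xkkGr" -> buffer=JSfPoVNCExkkGrf -> prefix_len=15

Answer: 5 5 9 15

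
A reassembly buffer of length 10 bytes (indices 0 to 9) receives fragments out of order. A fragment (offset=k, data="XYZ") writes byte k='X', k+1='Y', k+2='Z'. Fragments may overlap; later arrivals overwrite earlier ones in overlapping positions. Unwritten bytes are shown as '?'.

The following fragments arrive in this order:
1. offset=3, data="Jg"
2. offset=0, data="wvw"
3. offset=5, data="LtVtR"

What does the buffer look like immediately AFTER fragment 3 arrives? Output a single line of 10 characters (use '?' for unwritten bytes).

Answer: wvwJgLtVtR

Derivation:
Fragment 1: offset=3 data="Jg" -> buffer=???Jg?????
Fragment 2: offset=0 data="wvw" -> buffer=wvwJg?????
Fragment 3: offset=5 data="LtVtR" -> buffer=wvwJgLtVtR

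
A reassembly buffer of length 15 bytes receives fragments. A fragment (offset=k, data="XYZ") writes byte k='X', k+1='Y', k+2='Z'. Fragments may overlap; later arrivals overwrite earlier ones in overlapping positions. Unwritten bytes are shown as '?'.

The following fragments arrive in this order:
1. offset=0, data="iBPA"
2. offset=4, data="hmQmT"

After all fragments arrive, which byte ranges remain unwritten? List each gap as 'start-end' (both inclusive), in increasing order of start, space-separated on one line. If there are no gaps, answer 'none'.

Fragment 1: offset=0 len=4
Fragment 2: offset=4 len=5
Gaps: 9-14

Answer: 9-14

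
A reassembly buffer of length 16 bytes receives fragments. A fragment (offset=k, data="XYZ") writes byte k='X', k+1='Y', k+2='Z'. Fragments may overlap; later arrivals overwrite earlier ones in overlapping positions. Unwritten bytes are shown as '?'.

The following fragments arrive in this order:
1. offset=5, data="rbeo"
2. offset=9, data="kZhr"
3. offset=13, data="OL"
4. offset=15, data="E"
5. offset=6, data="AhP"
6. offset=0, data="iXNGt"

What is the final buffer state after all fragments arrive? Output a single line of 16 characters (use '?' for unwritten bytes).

Fragment 1: offset=5 data="rbeo" -> buffer=?????rbeo???????
Fragment 2: offset=9 data="kZhr" -> buffer=?????rbeokZhr???
Fragment 3: offset=13 data="OL" -> buffer=?????rbeokZhrOL?
Fragment 4: offset=15 data="E" -> buffer=?????rbeokZhrOLE
Fragment 5: offset=6 data="AhP" -> buffer=?????rAhPkZhrOLE
Fragment 6: offset=0 data="iXNGt" -> buffer=iXNGtrAhPkZhrOLE

Answer: iXNGtrAhPkZhrOLE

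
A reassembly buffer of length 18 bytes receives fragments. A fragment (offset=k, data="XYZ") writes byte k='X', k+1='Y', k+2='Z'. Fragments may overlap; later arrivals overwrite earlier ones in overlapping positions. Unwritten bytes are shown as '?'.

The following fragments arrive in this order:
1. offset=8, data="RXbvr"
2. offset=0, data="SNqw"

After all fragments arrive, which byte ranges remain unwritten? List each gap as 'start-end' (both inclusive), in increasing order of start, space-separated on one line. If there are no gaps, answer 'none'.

Fragment 1: offset=8 len=5
Fragment 2: offset=0 len=4
Gaps: 4-7 13-17

Answer: 4-7 13-17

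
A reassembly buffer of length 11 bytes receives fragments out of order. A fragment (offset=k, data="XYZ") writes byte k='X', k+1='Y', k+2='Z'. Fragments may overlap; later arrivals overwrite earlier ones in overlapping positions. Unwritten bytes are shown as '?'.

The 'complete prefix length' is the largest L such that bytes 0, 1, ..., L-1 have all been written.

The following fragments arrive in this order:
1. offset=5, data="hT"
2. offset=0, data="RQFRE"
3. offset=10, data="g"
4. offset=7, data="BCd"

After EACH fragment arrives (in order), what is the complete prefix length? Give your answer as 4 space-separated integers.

Answer: 0 7 7 11

Derivation:
Fragment 1: offset=5 data="hT" -> buffer=?????hT???? -> prefix_len=0
Fragment 2: offset=0 data="RQFRE" -> buffer=RQFREhT???? -> prefix_len=7
Fragment 3: offset=10 data="g" -> buffer=RQFREhT???g -> prefix_len=7
Fragment 4: offset=7 data="BCd" -> buffer=RQFREhTBCdg -> prefix_len=11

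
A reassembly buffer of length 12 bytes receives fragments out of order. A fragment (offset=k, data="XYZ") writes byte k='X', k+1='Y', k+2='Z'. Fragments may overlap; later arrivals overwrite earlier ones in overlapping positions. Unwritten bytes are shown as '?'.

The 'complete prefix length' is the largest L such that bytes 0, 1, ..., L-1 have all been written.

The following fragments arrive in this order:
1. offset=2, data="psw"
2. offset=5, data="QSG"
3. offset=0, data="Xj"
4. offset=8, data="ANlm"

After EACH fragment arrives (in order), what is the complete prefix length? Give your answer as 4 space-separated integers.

Fragment 1: offset=2 data="psw" -> buffer=??psw??????? -> prefix_len=0
Fragment 2: offset=5 data="QSG" -> buffer=??pswQSG???? -> prefix_len=0
Fragment 3: offset=0 data="Xj" -> buffer=XjpswQSG???? -> prefix_len=8
Fragment 4: offset=8 data="ANlm" -> buffer=XjpswQSGANlm -> prefix_len=12

Answer: 0 0 8 12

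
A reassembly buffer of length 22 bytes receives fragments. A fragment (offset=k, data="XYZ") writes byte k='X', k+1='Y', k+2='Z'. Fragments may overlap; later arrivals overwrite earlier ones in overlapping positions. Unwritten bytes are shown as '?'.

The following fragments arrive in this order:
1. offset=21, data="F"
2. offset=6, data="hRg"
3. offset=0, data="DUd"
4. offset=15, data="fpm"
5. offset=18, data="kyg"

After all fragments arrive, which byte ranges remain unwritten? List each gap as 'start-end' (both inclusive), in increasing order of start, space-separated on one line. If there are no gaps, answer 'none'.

Fragment 1: offset=21 len=1
Fragment 2: offset=6 len=3
Fragment 3: offset=0 len=3
Fragment 4: offset=15 len=3
Fragment 5: offset=18 len=3
Gaps: 3-5 9-14

Answer: 3-5 9-14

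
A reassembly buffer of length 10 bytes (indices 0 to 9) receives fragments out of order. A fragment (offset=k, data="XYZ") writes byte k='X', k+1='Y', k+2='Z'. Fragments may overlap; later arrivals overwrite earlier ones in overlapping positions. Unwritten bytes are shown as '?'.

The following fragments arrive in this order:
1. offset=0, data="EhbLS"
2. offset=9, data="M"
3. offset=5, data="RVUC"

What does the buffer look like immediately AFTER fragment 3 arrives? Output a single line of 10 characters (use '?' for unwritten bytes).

Answer: EhbLSRVUCM

Derivation:
Fragment 1: offset=0 data="EhbLS" -> buffer=EhbLS?????
Fragment 2: offset=9 data="M" -> buffer=EhbLS????M
Fragment 3: offset=5 data="RVUC" -> buffer=EhbLSRVUCM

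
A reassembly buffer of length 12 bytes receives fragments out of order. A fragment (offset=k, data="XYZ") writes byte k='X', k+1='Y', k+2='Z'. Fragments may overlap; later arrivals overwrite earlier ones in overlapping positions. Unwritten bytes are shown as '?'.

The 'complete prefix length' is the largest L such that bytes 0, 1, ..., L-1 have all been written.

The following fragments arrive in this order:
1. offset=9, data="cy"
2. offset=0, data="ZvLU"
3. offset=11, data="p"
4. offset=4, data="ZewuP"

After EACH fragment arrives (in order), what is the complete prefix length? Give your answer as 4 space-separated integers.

Fragment 1: offset=9 data="cy" -> buffer=?????????cy? -> prefix_len=0
Fragment 2: offset=0 data="ZvLU" -> buffer=ZvLU?????cy? -> prefix_len=4
Fragment 3: offset=11 data="p" -> buffer=ZvLU?????cyp -> prefix_len=4
Fragment 4: offset=4 data="ZewuP" -> buffer=ZvLUZewuPcyp -> prefix_len=12

Answer: 0 4 4 12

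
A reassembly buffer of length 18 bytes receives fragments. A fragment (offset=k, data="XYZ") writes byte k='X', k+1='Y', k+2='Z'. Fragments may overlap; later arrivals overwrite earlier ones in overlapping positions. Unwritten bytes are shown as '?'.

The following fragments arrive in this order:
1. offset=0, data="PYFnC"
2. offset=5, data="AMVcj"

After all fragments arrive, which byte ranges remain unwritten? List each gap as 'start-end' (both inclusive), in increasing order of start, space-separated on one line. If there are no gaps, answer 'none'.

Fragment 1: offset=0 len=5
Fragment 2: offset=5 len=5
Gaps: 10-17

Answer: 10-17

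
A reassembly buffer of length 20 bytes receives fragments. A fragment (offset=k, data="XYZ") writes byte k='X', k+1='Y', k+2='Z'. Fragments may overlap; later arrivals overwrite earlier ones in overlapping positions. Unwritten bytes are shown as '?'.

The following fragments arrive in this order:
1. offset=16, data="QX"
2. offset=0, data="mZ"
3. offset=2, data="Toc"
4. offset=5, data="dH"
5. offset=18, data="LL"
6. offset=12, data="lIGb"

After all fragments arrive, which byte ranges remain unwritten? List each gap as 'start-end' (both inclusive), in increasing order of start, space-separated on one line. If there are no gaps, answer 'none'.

Fragment 1: offset=16 len=2
Fragment 2: offset=0 len=2
Fragment 3: offset=2 len=3
Fragment 4: offset=5 len=2
Fragment 5: offset=18 len=2
Fragment 6: offset=12 len=4
Gaps: 7-11

Answer: 7-11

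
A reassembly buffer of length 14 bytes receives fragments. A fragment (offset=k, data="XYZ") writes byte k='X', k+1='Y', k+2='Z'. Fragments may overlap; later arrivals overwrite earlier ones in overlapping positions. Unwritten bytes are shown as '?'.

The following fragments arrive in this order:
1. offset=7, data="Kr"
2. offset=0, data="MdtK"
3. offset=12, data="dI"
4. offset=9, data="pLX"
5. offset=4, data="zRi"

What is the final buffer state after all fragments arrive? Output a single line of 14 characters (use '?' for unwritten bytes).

Answer: MdtKzRiKrpLXdI

Derivation:
Fragment 1: offset=7 data="Kr" -> buffer=???????Kr?????
Fragment 2: offset=0 data="MdtK" -> buffer=MdtK???Kr?????
Fragment 3: offset=12 data="dI" -> buffer=MdtK???Kr???dI
Fragment 4: offset=9 data="pLX" -> buffer=MdtK???KrpLXdI
Fragment 5: offset=4 data="zRi" -> buffer=MdtKzRiKrpLXdI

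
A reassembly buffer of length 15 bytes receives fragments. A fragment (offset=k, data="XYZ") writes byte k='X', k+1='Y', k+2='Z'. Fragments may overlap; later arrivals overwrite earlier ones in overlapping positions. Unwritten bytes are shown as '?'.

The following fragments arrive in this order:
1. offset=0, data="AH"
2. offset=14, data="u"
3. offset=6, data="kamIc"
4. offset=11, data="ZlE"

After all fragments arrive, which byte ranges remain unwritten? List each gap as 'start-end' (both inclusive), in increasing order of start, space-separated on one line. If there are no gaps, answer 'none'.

Fragment 1: offset=0 len=2
Fragment 2: offset=14 len=1
Fragment 3: offset=6 len=5
Fragment 4: offset=11 len=3
Gaps: 2-5

Answer: 2-5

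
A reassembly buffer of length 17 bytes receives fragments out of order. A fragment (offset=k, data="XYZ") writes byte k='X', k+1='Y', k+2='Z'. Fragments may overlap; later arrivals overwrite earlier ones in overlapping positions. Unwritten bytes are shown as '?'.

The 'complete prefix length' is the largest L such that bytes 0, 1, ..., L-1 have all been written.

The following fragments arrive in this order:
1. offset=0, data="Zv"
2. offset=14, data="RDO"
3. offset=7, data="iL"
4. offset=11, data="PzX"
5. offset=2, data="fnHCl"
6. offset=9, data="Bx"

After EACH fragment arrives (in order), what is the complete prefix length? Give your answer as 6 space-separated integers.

Answer: 2 2 2 2 9 17

Derivation:
Fragment 1: offset=0 data="Zv" -> buffer=Zv??????????????? -> prefix_len=2
Fragment 2: offset=14 data="RDO" -> buffer=Zv????????????RDO -> prefix_len=2
Fragment 3: offset=7 data="iL" -> buffer=Zv?????iL?????RDO -> prefix_len=2
Fragment 4: offset=11 data="PzX" -> buffer=Zv?????iL??PzXRDO -> prefix_len=2
Fragment 5: offset=2 data="fnHCl" -> buffer=ZvfnHCliL??PzXRDO -> prefix_len=9
Fragment 6: offset=9 data="Bx" -> buffer=ZvfnHCliLBxPzXRDO -> prefix_len=17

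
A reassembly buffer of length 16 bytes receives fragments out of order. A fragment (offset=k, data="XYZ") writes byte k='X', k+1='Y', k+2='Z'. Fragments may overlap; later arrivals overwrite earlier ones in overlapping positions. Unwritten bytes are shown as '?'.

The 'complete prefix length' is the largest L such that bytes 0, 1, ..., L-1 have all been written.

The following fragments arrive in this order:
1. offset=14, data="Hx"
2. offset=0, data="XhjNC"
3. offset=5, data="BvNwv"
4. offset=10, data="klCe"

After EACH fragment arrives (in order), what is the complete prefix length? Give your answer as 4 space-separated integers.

Fragment 1: offset=14 data="Hx" -> buffer=??????????????Hx -> prefix_len=0
Fragment 2: offset=0 data="XhjNC" -> buffer=XhjNC?????????Hx -> prefix_len=5
Fragment 3: offset=5 data="BvNwv" -> buffer=XhjNCBvNwv????Hx -> prefix_len=10
Fragment 4: offset=10 data="klCe" -> buffer=XhjNCBvNwvklCeHx -> prefix_len=16

Answer: 0 5 10 16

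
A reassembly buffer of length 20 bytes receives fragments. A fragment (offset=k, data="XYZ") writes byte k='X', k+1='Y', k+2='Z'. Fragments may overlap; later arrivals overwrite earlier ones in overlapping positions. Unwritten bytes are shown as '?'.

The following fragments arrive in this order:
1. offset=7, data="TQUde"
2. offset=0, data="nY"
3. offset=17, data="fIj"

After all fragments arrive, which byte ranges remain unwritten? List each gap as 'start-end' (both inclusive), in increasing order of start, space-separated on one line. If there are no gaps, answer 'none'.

Fragment 1: offset=7 len=5
Fragment 2: offset=0 len=2
Fragment 3: offset=17 len=3
Gaps: 2-6 12-16

Answer: 2-6 12-16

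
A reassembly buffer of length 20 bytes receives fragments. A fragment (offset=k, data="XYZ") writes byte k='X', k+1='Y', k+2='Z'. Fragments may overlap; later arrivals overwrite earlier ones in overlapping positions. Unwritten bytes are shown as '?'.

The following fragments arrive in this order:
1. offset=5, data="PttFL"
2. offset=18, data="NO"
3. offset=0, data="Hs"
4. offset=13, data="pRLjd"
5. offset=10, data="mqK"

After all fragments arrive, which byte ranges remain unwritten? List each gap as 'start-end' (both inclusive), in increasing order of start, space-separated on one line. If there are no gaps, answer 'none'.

Answer: 2-4

Derivation:
Fragment 1: offset=5 len=5
Fragment 2: offset=18 len=2
Fragment 3: offset=0 len=2
Fragment 4: offset=13 len=5
Fragment 5: offset=10 len=3
Gaps: 2-4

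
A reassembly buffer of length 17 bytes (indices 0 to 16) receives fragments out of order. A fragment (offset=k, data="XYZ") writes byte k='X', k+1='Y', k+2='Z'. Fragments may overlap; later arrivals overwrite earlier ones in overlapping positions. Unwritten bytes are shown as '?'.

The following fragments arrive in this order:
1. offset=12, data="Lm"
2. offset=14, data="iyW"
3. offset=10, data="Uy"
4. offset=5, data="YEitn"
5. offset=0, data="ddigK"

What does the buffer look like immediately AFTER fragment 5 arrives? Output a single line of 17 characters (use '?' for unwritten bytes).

Fragment 1: offset=12 data="Lm" -> buffer=????????????Lm???
Fragment 2: offset=14 data="iyW" -> buffer=????????????LmiyW
Fragment 3: offset=10 data="Uy" -> buffer=??????????UyLmiyW
Fragment 4: offset=5 data="YEitn" -> buffer=?????YEitnUyLmiyW
Fragment 5: offset=0 data="ddigK" -> buffer=ddigKYEitnUyLmiyW

Answer: ddigKYEitnUyLmiyW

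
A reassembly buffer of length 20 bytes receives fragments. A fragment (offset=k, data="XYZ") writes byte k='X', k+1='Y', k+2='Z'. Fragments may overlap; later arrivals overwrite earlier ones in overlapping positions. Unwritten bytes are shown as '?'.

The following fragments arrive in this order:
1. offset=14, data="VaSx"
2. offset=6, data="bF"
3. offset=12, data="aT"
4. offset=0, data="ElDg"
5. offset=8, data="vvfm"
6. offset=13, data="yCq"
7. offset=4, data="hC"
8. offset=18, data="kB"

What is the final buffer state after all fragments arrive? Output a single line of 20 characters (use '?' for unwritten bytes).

Answer: ElDghCbFvvfmayCqSxkB

Derivation:
Fragment 1: offset=14 data="VaSx" -> buffer=??????????????VaSx??
Fragment 2: offset=6 data="bF" -> buffer=??????bF??????VaSx??
Fragment 3: offset=12 data="aT" -> buffer=??????bF????aTVaSx??
Fragment 4: offset=0 data="ElDg" -> buffer=ElDg??bF????aTVaSx??
Fragment 5: offset=8 data="vvfm" -> buffer=ElDg??bFvvfmaTVaSx??
Fragment 6: offset=13 data="yCq" -> buffer=ElDg??bFvvfmayCqSx??
Fragment 7: offset=4 data="hC" -> buffer=ElDghCbFvvfmayCqSx??
Fragment 8: offset=18 data="kB" -> buffer=ElDghCbFvvfmayCqSxkB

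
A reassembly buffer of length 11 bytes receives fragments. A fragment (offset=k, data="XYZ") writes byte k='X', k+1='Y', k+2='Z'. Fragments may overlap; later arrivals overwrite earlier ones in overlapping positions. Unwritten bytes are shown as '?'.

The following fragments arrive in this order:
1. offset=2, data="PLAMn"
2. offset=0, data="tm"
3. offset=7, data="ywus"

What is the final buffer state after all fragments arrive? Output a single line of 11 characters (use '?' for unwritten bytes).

Answer: tmPLAMnywus

Derivation:
Fragment 1: offset=2 data="PLAMn" -> buffer=??PLAMn????
Fragment 2: offset=0 data="tm" -> buffer=tmPLAMn????
Fragment 3: offset=7 data="ywus" -> buffer=tmPLAMnywus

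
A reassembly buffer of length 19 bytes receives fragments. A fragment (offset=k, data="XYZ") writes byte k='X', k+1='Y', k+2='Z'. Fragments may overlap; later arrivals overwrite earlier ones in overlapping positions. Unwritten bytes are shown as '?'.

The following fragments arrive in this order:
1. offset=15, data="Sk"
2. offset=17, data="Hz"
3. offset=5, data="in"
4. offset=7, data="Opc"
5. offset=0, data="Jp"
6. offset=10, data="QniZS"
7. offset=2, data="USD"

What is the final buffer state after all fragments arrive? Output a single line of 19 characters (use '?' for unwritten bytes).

Answer: JpUSDinOpcQniZSSkHz

Derivation:
Fragment 1: offset=15 data="Sk" -> buffer=???????????????Sk??
Fragment 2: offset=17 data="Hz" -> buffer=???????????????SkHz
Fragment 3: offset=5 data="in" -> buffer=?????in????????SkHz
Fragment 4: offset=7 data="Opc" -> buffer=?????inOpc?????SkHz
Fragment 5: offset=0 data="Jp" -> buffer=Jp???inOpc?????SkHz
Fragment 6: offset=10 data="QniZS" -> buffer=Jp???inOpcQniZSSkHz
Fragment 7: offset=2 data="USD" -> buffer=JpUSDinOpcQniZSSkHz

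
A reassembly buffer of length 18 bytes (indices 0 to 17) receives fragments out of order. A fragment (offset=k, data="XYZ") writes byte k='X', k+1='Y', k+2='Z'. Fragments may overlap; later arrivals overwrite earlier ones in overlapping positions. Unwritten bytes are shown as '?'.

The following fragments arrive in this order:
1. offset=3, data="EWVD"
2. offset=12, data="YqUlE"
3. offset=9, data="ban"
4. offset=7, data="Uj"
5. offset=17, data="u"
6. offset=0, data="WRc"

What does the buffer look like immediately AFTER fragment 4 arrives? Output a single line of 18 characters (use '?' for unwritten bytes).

Answer: ???EWVDUjbanYqUlE?

Derivation:
Fragment 1: offset=3 data="EWVD" -> buffer=???EWVD???????????
Fragment 2: offset=12 data="YqUlE" -> buffer=???EWVD?????YqUlE?
Fragment 3: offset=9 data="ban" -> buffer=???EWVD??banYqUlE?
Fragment 4: offset=7 data="Uj" -> buffer=???EWVDUjbanYqUlE?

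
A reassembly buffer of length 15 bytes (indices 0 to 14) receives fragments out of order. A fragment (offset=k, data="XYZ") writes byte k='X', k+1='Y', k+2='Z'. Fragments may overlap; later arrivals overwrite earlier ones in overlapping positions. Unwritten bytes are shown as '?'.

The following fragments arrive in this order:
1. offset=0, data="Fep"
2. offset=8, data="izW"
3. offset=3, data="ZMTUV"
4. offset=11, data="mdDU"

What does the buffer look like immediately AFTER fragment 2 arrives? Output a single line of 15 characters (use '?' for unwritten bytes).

Fragment 1: offset=0 data="Fep" -> buffer=Fep????????????
Fragment 2: offset=8 data="izW" -> buffer=Fep?????izW????

Answer: Fep?????izW????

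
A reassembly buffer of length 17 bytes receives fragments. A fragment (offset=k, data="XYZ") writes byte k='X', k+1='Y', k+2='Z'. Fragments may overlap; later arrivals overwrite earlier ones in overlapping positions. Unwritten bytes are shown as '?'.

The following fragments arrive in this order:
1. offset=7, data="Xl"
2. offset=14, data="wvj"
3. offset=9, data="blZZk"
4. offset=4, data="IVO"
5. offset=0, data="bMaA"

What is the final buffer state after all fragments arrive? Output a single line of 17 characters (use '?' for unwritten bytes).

Fragment 1: offset=7 data="Xl" -> buffer=???????Xl????????
Fragment 2: offset=14 data="wvj" -> buffer=???????Xl?????wvj
Fragment 3: offset=9 data="blZZk" -> buffer=???????XlblZZkwvj
Fragment 4: offset=4 data="IVO" -> buffer=????IVOXlblZZkwvj
Fragment 5: offset=0 data="bMaA" -> buffer=bMaAIVOXlblZZkwvj

Answer: bMaAIVOXlblZZkwvj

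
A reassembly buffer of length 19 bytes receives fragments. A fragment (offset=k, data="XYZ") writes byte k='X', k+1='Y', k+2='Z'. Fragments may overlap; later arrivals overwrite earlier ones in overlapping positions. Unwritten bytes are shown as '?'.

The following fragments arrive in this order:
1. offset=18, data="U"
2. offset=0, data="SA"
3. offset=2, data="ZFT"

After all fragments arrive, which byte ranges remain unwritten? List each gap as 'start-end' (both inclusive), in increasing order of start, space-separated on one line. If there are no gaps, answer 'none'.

Fragment 1: offset=18 len=1
Fragment 2: offset=0 len=2
Fragment 3: offset=2 len=3
Gaps: 5-17

Answer: 5-17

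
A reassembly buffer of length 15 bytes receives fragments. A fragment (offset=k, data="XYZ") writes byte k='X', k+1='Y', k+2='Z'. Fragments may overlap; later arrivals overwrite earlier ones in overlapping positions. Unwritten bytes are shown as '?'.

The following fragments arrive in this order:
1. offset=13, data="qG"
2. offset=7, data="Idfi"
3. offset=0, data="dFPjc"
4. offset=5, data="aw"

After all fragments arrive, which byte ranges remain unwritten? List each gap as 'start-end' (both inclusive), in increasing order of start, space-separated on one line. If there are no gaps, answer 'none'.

Answer: 11-12

Derivation:
Fragment 1: offset=13 len=2
Fragment 2: offset=7 len=4
Fragment 3: offset=0 len=5
Fragment 4: offset=5 len=2
Gaps: 11-12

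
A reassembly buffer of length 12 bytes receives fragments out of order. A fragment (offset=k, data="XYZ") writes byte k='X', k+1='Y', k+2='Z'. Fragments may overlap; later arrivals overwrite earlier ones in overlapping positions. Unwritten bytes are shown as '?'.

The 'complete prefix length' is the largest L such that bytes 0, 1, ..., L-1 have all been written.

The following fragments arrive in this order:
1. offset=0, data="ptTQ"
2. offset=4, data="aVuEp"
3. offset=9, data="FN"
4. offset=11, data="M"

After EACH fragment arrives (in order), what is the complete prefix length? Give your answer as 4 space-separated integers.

Answer: 4 9 11 12

Derivation:
Fragment 1: offset=0 data="ptTQ" -> buffer=ptTQ???????? -> prefix_len=4
Fragment 2: offset=4 data="aVuEp" -> buffer=ptTQaVuEp??? -> prefix_len=9
Fragment 3: offset=9 data="FN" -> buffer=ptTQaVuEpFN? -> prefix_len=11
Fragment 4: offset=11 data="M" -> buffer=ptTQaVuEpFNM -> prefix_len=12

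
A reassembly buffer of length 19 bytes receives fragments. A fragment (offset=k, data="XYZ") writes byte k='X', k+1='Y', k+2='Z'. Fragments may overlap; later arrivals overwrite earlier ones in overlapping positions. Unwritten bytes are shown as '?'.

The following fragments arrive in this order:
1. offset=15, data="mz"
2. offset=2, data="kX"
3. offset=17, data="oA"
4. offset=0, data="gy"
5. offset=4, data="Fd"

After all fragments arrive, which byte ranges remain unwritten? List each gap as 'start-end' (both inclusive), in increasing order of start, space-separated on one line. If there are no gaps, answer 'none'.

Fragment 1: offset=15 len=2
Fragment 2: offset=2 len=2
Fragment 3: offset=17 len=2
Fragment 4: offset=0 len=2
Fragment 5: offset=4 len=2
Gaps: 6-14

Answer: 6-14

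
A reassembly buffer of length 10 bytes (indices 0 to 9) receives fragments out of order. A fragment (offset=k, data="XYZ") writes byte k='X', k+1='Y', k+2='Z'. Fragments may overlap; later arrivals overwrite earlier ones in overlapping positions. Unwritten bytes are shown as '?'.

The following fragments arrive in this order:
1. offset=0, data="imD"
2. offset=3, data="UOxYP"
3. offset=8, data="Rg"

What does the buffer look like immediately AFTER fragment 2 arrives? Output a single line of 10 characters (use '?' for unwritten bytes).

Fragment 1: offset=0 data="imD" -> buffer=imD???????
Fragment 2: offset=3 data="UOxYP" -> buffer=imDUOxYP??

Answer: imDUOxYP??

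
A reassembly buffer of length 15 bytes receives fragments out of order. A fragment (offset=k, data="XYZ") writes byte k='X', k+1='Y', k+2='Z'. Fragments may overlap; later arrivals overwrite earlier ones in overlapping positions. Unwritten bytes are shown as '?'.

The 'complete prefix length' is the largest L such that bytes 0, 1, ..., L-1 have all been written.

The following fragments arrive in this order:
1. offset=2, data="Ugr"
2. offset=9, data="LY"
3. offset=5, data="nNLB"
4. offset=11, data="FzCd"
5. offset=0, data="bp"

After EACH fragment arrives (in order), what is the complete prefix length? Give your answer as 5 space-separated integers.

Answer: 0 0 0 0 15

Derivation:
Fragment 1: offset=2 data="Ugr" -> buffer=??Ugr?????????? -> prefix_len=0
Fragment 2: offset=9 data="LY" -> buffer=??Ugr????LY???? -> prefix_len=0
Fragment 3: offset=5 data="nNLB" -> buffer=??UgrnNLBLY???? -> prefix_len=0
Fragment 4: offset=11 data="FzCd" -> buffer=??UgrnNLBLYFzCd -> prefix_len=0
Fragment 5: offset=0 data="bp" -> buffer=bpUgrnNLBLYFzCd -> prefix_len=15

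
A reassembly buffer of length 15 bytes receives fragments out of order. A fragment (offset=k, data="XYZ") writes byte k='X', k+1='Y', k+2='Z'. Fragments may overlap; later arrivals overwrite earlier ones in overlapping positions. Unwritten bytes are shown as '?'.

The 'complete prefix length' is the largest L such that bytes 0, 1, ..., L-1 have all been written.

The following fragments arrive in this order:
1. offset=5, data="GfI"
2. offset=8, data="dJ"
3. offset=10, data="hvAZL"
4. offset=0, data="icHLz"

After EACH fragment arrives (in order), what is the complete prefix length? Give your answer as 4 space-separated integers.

Fragment 1: offset=5 data="GfI" -> buffer=?????GfI??????? -> prefix_len=0
Fragment 2: offset=8 data="dJ" -> buffer=?????GfIdJ????? -> prefix_len=0
Fragment 3: offset=10 data="hvAZL" -> buffer=?????GfIdJhvAZL -> prefix_len=0
Fragment 4: offset=0 data="icHLz" -> buffer=icHLzGfIdJhvAZL -> prefix_len=15

Answer: 0 0 0 15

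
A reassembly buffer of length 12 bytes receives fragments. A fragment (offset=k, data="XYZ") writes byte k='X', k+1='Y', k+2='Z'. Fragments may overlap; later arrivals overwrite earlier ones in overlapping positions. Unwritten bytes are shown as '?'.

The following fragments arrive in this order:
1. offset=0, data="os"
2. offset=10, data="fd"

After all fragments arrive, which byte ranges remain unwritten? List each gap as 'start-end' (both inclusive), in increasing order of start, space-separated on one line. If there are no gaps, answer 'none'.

Answer: 2-9

Derivation:
Fragment 1: offset=0 len=2
Fragment 2: offset=10 len=2
Gaps: 2-9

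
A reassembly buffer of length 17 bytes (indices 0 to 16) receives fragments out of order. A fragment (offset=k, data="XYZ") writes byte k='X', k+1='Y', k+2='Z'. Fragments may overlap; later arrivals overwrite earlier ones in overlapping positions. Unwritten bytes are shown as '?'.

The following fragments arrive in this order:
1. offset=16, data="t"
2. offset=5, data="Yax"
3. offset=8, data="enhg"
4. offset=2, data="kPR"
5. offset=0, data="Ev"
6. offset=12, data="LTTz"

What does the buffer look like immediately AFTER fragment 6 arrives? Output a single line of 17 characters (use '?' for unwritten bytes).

Fragment 1: offset=16 data="t" -> buffer=????????????????t
Fragment 2: offset=5 data="Yax" -> buffer=?????Yax????????t
Fragment 3: offset=8 data="enhg" -> buffer=?????Yaxenhg????t
Fragment 4: offset=2 data="kPR" -> buffer=??kPRYaxenhg????t
Fragment 5: offset=0 data="Ev" -> buffer=EvkPRYaxenhg????t
Fragment 6: offset=12 data="LTTz" -> buffer=EvkPRYaxenhgLTTzt

Answer: EvkPRYaxenhgLTTzt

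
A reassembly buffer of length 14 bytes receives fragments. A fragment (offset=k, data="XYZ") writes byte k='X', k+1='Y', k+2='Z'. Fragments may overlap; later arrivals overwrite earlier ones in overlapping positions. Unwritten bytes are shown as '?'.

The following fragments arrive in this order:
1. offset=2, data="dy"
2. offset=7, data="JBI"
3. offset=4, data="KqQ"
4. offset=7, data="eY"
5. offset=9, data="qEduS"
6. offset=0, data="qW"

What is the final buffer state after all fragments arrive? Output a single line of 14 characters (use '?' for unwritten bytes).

Fragment 1: offset=2 data="dy" -> buffer=??dy??????????
Fragment 2: offset=7 data="JBI" -> buffer=??dy???JBI????
Fragment 3: offset=4 data="KqQ" -> buffer=??dyKqQJBI????
Fragment 4: offset=7 data="eY" -> buffer=??dyKqQeYI????
Fragment 5: offset=9 data="qEduS" -> buffer=??dyKqQeYqEduS
Fragment 6: offset=0 data="qW" -> buffer=qWdyKqQeYqEduS

Answer: qWdyKqQeYqEduS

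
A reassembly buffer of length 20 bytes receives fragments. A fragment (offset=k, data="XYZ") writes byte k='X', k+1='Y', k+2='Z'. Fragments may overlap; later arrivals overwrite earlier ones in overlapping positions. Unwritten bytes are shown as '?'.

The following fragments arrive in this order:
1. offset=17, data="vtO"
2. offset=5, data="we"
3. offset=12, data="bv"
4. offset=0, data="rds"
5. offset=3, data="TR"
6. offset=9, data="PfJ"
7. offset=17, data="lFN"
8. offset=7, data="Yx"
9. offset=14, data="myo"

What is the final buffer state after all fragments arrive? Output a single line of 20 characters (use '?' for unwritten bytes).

Answer: rdsTRweYxPfJbvmyolFN

Derivation:
Fragment 1: offset=17 data="vtO" -> buffer=?????????????????vtO
Fragment 2: offset=5 data="we" -> buffer=?????we??????????vtO
Fragment 3: offset=12 data="bv" -> buffer=?????we?????bv???vtO
Fragment 4: offset=0 data="rds" -> buffer=rds??we?????bv???vtO
Fragment 5: offset=3 data="TR" -> buffer=rdsTRwe?????bv???vtO
Fragment 6: offset=9 data="PfJ" -> buffer=rdsTRwe??PfJbv???vtO
Fragment 7: offset=17 data="lFN" -> buffer=rdsTRwe??PfJbv???lFN
Fragment 8: offset=7 data="Yx" -> buffer=rdsTRweYxPfJbv???lFN
Fragment 9: offset=14 data="myo" -> buffer=rdsTRweYxPfJbvmyolFN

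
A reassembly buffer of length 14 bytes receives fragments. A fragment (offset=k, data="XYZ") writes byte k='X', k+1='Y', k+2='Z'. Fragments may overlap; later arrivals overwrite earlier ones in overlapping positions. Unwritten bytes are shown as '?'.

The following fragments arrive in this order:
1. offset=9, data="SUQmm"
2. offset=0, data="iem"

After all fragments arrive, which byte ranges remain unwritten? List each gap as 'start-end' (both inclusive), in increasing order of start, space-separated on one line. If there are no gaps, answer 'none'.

Fragment 1: offset=9 len=5
Fragment 2: offset=0 len=3
Gaps: 3-8

Answer: 3-8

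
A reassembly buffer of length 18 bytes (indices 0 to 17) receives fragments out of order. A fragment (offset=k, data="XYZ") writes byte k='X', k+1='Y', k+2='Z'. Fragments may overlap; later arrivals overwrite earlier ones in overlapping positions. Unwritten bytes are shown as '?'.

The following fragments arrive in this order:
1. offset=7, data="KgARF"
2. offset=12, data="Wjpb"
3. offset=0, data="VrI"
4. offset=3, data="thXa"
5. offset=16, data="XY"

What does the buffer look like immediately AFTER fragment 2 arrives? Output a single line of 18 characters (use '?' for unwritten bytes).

Answer: ???????KgARFWjpb??

Derivation:
Fragment 1: offset=7 data="KgARF" -> buffer=???????KgARF??????
Fragment 2: offset=12 data="Wjpb" -> buffer=???????KgARFWjpb??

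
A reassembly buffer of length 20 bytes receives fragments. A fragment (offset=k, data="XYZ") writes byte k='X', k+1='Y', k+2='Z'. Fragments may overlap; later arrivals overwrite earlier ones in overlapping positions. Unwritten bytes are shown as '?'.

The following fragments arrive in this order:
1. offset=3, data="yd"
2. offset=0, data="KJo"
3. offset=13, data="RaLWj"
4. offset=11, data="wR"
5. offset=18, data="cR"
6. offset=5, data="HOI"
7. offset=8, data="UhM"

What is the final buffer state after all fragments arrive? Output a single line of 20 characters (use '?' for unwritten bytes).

Fragment 1: offset=3 data="yd" -> buffer=???yd???????????????
Fragment 2: offset=0 data="KJo" -> buffer=KJoyd???????????????
Fragment 3: offset=13 data="RaLWj" -> buffer=KJoyd????????RaLWj??
Fragment 4: offset=11 data="wR" -> buffer=KJoyd??????wRRaLWj??
Fragment 5: offset=18 data="cR" -> buffer=KJoyd??????wRRaLWjcR
Fragment 6: offset=5 data="HOI" -> buffer=KJoydHOI???wRRaLWjcR
Fragment 7: offset=8 data="UhM" -> buffer=KJoydHOIUhMwRRaLWjcR

Answer: KJoydHOIUhMwRRaLWjcR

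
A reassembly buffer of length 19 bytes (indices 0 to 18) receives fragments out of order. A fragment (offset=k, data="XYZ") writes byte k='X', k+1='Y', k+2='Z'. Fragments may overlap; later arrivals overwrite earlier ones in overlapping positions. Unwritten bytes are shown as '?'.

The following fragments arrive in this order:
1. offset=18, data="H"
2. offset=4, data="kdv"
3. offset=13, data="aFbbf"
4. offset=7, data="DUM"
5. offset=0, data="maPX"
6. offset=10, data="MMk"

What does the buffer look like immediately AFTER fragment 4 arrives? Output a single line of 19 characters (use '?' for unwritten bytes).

Fragment 1: offset=18 data="H" -> buffer=??????????????????H
Fragment 2: offset=4 data="kdv" -> buffer=????kdv???????????H
Fragment 3: offset=13 data="aFbbf" -> buffer=????kdv??????aFbbfH
Fragment 4: offset=7 data="DUM" -> buffer=????kdvDUM???aFbbfH

Answer: ????kdvDUM???aFbbfH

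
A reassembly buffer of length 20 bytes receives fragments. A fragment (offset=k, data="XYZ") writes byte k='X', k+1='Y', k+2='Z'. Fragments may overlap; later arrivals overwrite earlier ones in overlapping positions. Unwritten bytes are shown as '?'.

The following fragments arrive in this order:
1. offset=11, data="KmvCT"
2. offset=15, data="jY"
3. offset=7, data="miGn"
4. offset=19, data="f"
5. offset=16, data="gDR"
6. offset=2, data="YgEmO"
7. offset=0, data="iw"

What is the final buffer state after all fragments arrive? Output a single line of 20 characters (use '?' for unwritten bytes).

Fragment 1: offset=11 data="KmvCT" -> buffer=???????????KmvCT????
Fragment 2: offset=15 data="jY" -> buffer=???????????KmvCjY???
Fragment 3: offset=7 data="miGn" -> buffer=???????miGnKmvCjY???
Fragment 4: offset=19 data="f" -> buffer=???????miGnKmvCjY??f
Fragment 5: offset=16 data="gDR" -> buffer=???????miGnKmvCjgDRf
Fragment 6: offset=2 data="YgEmO" -> buffer=??YgEmOmiGnKmvCjgDRf
Fragment 7: offset=0 data="iw" -> buffer=iwYgEmOmiGnKmvCjgDRf

Answer: iwYgEmOmiGnKmvCjgDRf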